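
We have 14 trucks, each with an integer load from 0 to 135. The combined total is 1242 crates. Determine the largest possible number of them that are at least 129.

9

With k values at 129 or above and the rest at least 0, the sum is at least 0 + 129k.
Since the sum is 1242, we need 129k ≤ 1242, i.e. k ≤ 9.
k = 9 is achieved by 9 values at 129 and 5 at 0, total 1161; add 81 to one value (staying below 129) to reach 1242.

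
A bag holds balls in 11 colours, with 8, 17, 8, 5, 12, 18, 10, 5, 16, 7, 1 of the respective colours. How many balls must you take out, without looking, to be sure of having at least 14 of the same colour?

In the worst case you take as many as possible of each colour without reaching 14: 8 + 13 + 8 + 5 + 12 + 13 + 10 + 5 + 13 + 7 + 1 = 95.
The next one must give 14 of some colour, so 95 + 1 = 96.

96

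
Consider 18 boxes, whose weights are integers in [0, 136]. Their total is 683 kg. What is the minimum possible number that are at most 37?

1

If only k of them are at most 37, the other 18 − k are at least 38, so the total is at least (18 − k)·38 + k·0.
This is ≤ 683, so (18 − k)·38 + 0k ≤ 683, which gives k ≥ 1.
Exactly 1 works: 1 value at 0 and 17 at 38 total 646; raise one of the low values by 37 (still ≤ 37) to hit 683.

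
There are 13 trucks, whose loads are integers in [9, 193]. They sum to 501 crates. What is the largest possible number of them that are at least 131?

3

If k of the values are ≥ 131, the total is ≥ 131k + 9(13 − k).
Setting 131k + 9(13 − k) ≤ 501 gives 122k ≤ 384, so k ≤ 3.
k = 3 is achieved by 3 values at 131 and 10 at 9, total 483; add 18 to one value (staying below 131) to reach 501.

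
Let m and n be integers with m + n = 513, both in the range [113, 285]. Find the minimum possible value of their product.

mn = m(513 − m) is concave in m, so over [228, 285] it is minimized at an endpoint.
The extreme feasible split is m = 228, n = 285, giving mn = 64980.

64980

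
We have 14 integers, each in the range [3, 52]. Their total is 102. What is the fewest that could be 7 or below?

Each value above 7 is at least 8, contributing at least 8 − 3 = 5 above the floor 3.
The sum exceeds the floor total 42 by 60, so at most ⌊60/5⌋ = 12 exceed 7, and at least 2 are ≤ 7.
Exactly 2 works: 2 values at 3 and 12 at 8 total 102.

2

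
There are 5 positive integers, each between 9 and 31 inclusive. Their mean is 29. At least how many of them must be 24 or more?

The total is 5 × 29 = 145.
If only k of them are at least 24, the other 5 − k are at most 23, so the total is at most k·31 + (5 − k)·23.
This must reach 145, so k·31 + (5 − k)·23 ≥ 145, giving k ≥ 4.
Exactly 4 works: 4 values at 31 and 1 at 23 total 147; lower one of the high values by 2 (still ≥ 24) to hit 145.

4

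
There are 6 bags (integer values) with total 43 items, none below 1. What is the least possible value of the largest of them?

8

The average is 43/6 > 7, so not all 6 can be 7 or less; the largest is ≥ 8.
Equality holds with 1 value of 8 and 5 values of 7.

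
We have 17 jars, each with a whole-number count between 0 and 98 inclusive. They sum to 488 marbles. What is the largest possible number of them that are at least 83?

Suppose k of them are at least 83. Those contribute at least 83 each and the other 17 − k at least 0 each.
So the total is at least 83k + 0(17 − k) = 0 + 83k. This must be ≤ 488, giving k ≤ 5.
k = 5 is achieved by 5 values at 83 and 12 at 0, total 415; add 73 to one value (staying below 83) to reach 488.

5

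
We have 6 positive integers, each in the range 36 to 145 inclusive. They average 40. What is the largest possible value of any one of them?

60

To make one integer as large as possible, make the other 5 as small as possible.
The total is 6 × 40 = 240.
The other 5 contribute at least 5 × 36 = 180, leaving at most 240 − 180 = 60.
Since 60 ≤ 145, this is achievable: one at 60 and 5 at 36.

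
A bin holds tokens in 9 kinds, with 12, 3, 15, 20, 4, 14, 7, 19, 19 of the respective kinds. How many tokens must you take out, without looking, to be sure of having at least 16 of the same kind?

101

In the worst case you take as many as possible of each kind without reaching 16: 12 + 3 + 15 + 15 + 4 + 14 + 7 + 15 + 15 = 100.
The next one must give 16 of some kind, so 100 + 1 = 101.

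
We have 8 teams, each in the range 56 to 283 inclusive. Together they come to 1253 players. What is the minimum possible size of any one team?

56

Minimizing one value means maximizing the remaining 7.
The other 7 can take up 7 × 283 = 1981 ≥ 1253 − 56, so one team can sit at its floor of 56.
Achievable: one at 56 and the other 7 totalling 1197, which fits since 7 × 56 ≤ 1197 ≤ 7 × 283.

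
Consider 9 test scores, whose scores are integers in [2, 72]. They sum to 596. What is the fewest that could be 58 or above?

Suppose at most 9 − j of them reach 58; then j values are ≤ 57 and the rest ≤ 72.
The total is then ≤ 57·j + 72·(9 − j) = 648 − 15j. For this to be ≥ 596 we need j ≤ 3, so at least 9 − 3 = 6 must reach 58.
Exactly 6 works: 6 values at 72 and 3 at 57 total 603; lower one of the high values by 7 (still ≥ 58) to hit 596.

6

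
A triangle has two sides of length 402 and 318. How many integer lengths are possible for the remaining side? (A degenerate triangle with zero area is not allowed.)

The triangle inequality gives |402 − 318| < c < 402 + 318, i.e. 84 < c < 720.
So c can be any integer from 85 to 719: 635 values.

635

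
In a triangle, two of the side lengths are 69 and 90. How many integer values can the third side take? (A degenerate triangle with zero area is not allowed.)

The triangle inequality gives |69 − 90| < c < 69 + 90, i.e. 21 < c < 159.
So c can be any integer from 22 to 158: 137 values.

137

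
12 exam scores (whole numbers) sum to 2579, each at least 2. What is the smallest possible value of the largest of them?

Some value must be at least ⌈2579/12⌉ = 215, since 12 × 214 = 2568 < 2579.
Achievable: 11 of them at 215 and 1 at 214 total 2579.

215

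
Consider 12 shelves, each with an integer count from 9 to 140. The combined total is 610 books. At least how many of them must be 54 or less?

If only k of them are at most 54, the other 12 − k are at least 55, so the total is at least (12 − k)·55 + k·9.
This is ≤ 610, so (12 − k)·55 + 9k ≤ 610, which gives k ≥ 2.
Exactly 2 works: 2 values at 9 and 10 at 55 total 568; raise one of the low values by 42 (still ≤ 54) to hit 610.

2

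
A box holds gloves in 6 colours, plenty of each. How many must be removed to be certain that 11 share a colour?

61

You could draw 10 of every colour without reaching 11 of any — 60 in all.
One more forces 11 of some colour, so 60 + 1 = 61.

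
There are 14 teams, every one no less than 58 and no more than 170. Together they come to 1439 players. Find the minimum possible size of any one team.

To make one team as small as possible, make the other 13 as large as possible.
The other 13 can take up 13 × 170 = 2210 ≥ 1439 − 58, so one team can sit at its floor of 58.
Achievable: one at 58 and the other 13 totalling 1381, which fits since 13 × 58 ≤ 1381 ≤ 13 × 170.

58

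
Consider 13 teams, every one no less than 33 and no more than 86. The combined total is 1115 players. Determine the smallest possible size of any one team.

Minimizing one value means maximizing the remaining 12.
The other 12 contribute at most 12 × 86 = 1032, leaving at least 1115 − 1032 = 83.
Since 83 ≥ 33, this is achievable: one at 83 and 12 at 86.

83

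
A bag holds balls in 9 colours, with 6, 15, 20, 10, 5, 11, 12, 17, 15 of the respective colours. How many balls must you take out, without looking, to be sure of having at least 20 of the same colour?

111

In the worst case you take as many as possible of each colour without reaching 20: 6 + 15 + 19 + 10 + 5 + 11 + 12 + 17 + 15 = 110.
The next one must give 20 of some colour, so 110 + 1 = 111.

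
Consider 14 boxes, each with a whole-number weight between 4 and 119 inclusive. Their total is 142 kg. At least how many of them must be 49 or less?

Each value above 49 is at least 50, contributing at least 50 − 4 = 46 above the floor 4.
The sum exceeds the floor total 56 by 86, so at most ⌊86/46⌋ = 1 exceed 49, and at least 13 are ≤ 49.
Exactly 13 works: 13 values at 4 and 1 at 50 total 102; raise one of the low values by 40 (still ≤ 49) to hit 142.

13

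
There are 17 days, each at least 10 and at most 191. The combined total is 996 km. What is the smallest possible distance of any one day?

10

Minimizing one value means maximizing the remaining 16.
The other 16 can take up 16 × 191 = 3056 ≥ 996 − 10, so one day can sit at its floor of 10.
Achievable: one at 10 and the other 16 totalling 986, which fits since 16 × 10 ≤ 986 ≤ 16 × 191.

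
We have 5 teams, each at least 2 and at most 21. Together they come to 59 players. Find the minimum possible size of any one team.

2

Minimizing one value means maximizing the remaining 4.
The other 4 can take up 4 × 21 = 84 ≥ 59 − 2, so one team can sit at its floor of 2.
Achievable: one at 2 and the other 4 totalling 57, which fits since 4 × 2 ≤ 57 ≤ 4 × 21.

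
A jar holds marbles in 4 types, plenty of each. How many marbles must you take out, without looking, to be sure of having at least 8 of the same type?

29

In the worst case you draw 7 of each of the 4 types: 4 × 7 = 28.
One more forces 8 of some type, so 28 + 1 = 29.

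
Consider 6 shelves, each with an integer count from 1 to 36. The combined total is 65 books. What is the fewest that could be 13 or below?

2

Each value above 13 is at least 14, contributing at least 14 − 1 = 13 above the floor 1.
The sum exceeds the floor total 6 by 59, so at most ⌊59/13⌋ = 4 exceed 13, and at least 2 are ≤ 13.
Exactly 2 works: 2 values at 1 and 4 at 14 total 58; raise one of the low values by 7 (still ≤ 13) to hit 65.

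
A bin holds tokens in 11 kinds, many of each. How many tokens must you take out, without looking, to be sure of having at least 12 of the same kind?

122

In the worst case you draw 11 of each of the 11 kinds: 11 × 11 = 121.
One more forces 12 of some kind, so 121 + 1 = 122.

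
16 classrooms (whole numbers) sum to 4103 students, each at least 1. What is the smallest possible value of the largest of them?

257

The average is 4103/16 > 256, so not all 16 can be 256 or less; the largest is ≥ 257.
Taking 9 copies of 256 and 7 copies of 257 gives exactly 4103, so 257 is attained.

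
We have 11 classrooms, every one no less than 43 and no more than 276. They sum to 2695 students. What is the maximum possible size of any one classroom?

To make one classroom as large as possible, make the other 10 as small as possible.
The other 10 contribute at least 10 × 43 = 430, leaving at most 2695 − 430 = 2265.
But each classroom is capped at 276, so the maximum is 276.
Achievable: one at 276 and the other 10 totalling 2419, which fits since 10 × 43 ≤ 2419 ≤ 10 × 276.

276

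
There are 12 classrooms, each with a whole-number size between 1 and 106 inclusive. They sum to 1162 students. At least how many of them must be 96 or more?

Suppose at most 12 − j of them reach 96; then j values are ≤ 95 and the rest ≤ 106.
The total is then ≤ 95·j + 106·(12 − j) = 1272 − 11j. For this to be ≥ 1162 we need j ≤ 10, so at least 12 − 10 = 2 must reach 96.
Exactly 2 works: 2 values at 106 and 10 at 95 total 1162.

2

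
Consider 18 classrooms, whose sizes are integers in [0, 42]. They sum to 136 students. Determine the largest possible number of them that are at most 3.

15

Suppose k of them are at most 3. Those contribute at most 3 each and the rest at most 42 each.
So the total is at most 3k + 42(18 − k) = 756 − 39k. This must still be ≥ 136, so k ≤ 15.
k = 15 is achieved by 15 values at 3 and 3 at 42, total 171; lower one of the 42's by 35 (still > 3) to reach 136.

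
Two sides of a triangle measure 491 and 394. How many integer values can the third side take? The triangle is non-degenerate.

787

The triangle inequality gives |491 − 394| < c < 491 + 394, i.e. 97 < c < 885.
So c can be any integer from 98 to 884: 787 values.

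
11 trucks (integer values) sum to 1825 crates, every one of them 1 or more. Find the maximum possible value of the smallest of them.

165

The 11 values sum to 1825, so their minimum is at most ⌊1825/11⌋ = 165.
Achievable: 1 of them at 165 and 10 at 166 total 1825.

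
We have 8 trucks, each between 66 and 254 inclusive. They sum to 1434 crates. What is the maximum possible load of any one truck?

Maximizing one value means minimizing the remaining 7.
The other 7 contribute at least 7 × 66 = 462, leaving at most 1434 − 462 = 972.
But each truck is capped at 254, so the maximum is 254.
Achievable: one at 254 and the other 7 totalling 1180, which fits since 7 × 66 ≤ 1180 ≤ 7 × 254.

254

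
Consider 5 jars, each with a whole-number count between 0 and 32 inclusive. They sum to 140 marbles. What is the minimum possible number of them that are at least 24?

3

If only k of them are at least 24, the other 5 − k are at most 23, so the total is at most k·32 + (5 − k)·23.
This must reach 140, so k·32 + (5 − k)·23 ≥ 140, giving k ≥ 3.
Exactly 3 works: 3 values at 32 and 2 at 23 total 142; lower one of the high values by 2 (still ≥ 24) to hit 140.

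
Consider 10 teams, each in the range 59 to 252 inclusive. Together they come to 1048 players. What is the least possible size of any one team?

To make one team as small as possible, make the other 9 as large as possible.
The other 9 can take up 9 × 252 = 2268 ≥ 1048 − 59, so one team can sit at its floor of 59.
Achievable: one at 59 and the other 9 totalling 989, which fits since 9 × 59 ≤ 989 ≤ 9 × 252.

59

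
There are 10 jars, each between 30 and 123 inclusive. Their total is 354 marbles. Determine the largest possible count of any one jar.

To make one jar as large as possible, make the other 9 as small as possible.
The other 9 contribute at least 9 × 30 = 270, leaving at most 354 − 270 = 84.
Since 84 ≤ 123, this is achievable: one at 84 and 9 at 30.

84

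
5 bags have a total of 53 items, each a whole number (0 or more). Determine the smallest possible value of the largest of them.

11

If every one of the 5 were at most 10, the total would be at most 5 × 10 = 50 < 53.
Achievable: 3 of them at 11 and 2 at 10 total 53.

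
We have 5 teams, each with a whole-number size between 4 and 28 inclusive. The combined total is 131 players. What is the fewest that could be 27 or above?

Each value short of 27 is at most 26, costing at least 28 − 26 = 2 against the maximum total of 140.
We can afford to lose at most 140 − 131 = 9, so at most ⌊9/2⌋ = 4 fall short, and at least 1 are ≥ 27.
Exactly 1 works: 1 value at 28 and 4 at 26 total 132; lower one of the high values by 1 (still ≥ 27) to hit 131.

1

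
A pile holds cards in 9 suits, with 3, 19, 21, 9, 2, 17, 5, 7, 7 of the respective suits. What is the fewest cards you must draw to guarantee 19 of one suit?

87

In the worst case you take as many as possible of each suit without reaching 19: 3 + 18 + 18 + 9 + 2 + 17 + 5 + 7 + 7 = 86.
The next one must give 19 of some suit, so 86 + 1 = 87.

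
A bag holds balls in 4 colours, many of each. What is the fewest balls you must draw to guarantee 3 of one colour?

You could draw 2 of every colour without reaching 3 of any — 8 in all.
One more forces 3 of some colour, so 8 + 1 = 9.

9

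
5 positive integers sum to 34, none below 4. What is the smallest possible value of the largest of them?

The average is 34/5 > 6, so not all 5 can be 6 or less; the largest is ≥ 7.
Taking 1 copy of 6 and 4 copies of 7 gives exactly 34, so 7 is attained.

7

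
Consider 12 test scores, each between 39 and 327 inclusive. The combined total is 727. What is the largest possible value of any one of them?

To make one score as large as possible, make the other 11 as small as possible.
The other 11 contribute at least 11 × 39 = 429, leaving at most 727 − 429 = 298.
Since 298 ≤ 327, this is achievable: one at 298 and 11 at 39.

298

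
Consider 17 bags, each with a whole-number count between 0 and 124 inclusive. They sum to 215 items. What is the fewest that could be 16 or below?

5

Let j be the number exceeding 16. Then the total is ≥ 17·j + 0·(17 − j) = 0 + 17j.
So 17j ≤ 215 and j ≤ 12; hence at least 17 − 12 = 5 are ≤ 16.
Exactly 5 works: 5 values at 0 and 12 at 17 total 204; raise one of the low values by 11 (still ≤ 16) to hit 215.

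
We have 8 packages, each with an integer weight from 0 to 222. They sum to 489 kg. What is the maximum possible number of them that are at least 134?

3

With k values at 134 or above and the rest at least 0, the sum is at least 0 + 134k.
Since the sum is 489, we need 134k ≤ 489, i.e. k ≤ 3.
k = 3 is achieved by 3 values at 134 and 5 at 0, total 402; add 87 to one value (staying below 134) to reach 489.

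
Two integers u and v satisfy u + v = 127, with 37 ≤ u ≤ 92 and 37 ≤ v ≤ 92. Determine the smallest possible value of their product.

3330

For a fixed sum, uv is smallest when u and v are as far apart as possible.
At the endpoint u = 37, v = 127 − 37 = 90, so uv = 37 × 90 = 3330.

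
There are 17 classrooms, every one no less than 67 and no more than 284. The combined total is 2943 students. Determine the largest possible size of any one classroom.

284

Maximizing one value means minimizing the remaining 16.
The other 16 contribute at least 16 × 67 = 1072, leaving at most 2943 − 1072 = 1871.
But each classroom is capped at 284, so the maximum is 284.
Achievable: one at 284 and the other 16 totalling 2659, which fits since 16 × 67 ≤ 2659 ≤ 16 × 284.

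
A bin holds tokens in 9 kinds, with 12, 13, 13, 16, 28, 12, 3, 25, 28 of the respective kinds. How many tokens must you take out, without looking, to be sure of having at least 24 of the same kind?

In the worst case you take as many as possible of each kind without reaching 24: 12 + 13 + 13 + 16 + 23 + 12 + 3 + 23 + 23 = 138.
The next one must give 24 of some kind, so 138 + 1 = 139.

139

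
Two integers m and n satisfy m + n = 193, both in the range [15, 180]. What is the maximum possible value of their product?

For a fixed sum, the product mn is largest when m and n are as close as possible.
Taking m = 96 and n = 97 (both in [15, 180]) gives mn = 9312.

9312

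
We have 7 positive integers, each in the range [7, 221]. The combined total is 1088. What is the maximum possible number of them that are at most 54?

2

Each value at 54 or below falls at least 221 − 54 = 167 short of the ceiling 221.
The ceiling total is 7 × 221 = 1547, and we need 1088, so at most ⌊(1547 − 1088)/167⌋ = 2 can be that low.
k = 2 is achieved by 2 values at 54 and 5 at 221, total 1213; lower one of the 221's by 125 (still > 54) to reach 1088.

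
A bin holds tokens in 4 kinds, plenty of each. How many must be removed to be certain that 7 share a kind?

25

In the worst case you draw 6 of each of the 4 kinds: 4 × 6 = 24.
One more forces 7 of some kind, so 24 + 1 = 25.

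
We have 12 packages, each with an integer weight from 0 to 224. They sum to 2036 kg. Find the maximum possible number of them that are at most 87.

Suppose k of them are at most 87. Those contribute at most 87 each and the rest at most 224 each.
So the total is at most 87k + 224(12 − k) = 2688 − 137k. This must still be ≥ 2036, so k ≤ 4.
k = 4 is achieved by 4 values at 87 and 8 at 224, total 2140; lower one of the 224's by 104 (still > 87) to reach 2036.

4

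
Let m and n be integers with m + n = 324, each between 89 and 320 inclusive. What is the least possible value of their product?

For a fixed sum, mn is smallest when m and n are as far apart as possible.
The extreme feasible split is m = 89, n = 235, giving mn = 20915.

20915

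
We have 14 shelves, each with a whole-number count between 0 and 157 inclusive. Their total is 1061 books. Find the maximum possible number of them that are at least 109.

9

If k of the values are ≥ 109, the total is ≥ 109k + 0(14 − k).
Setting 109k + 0(14 − k) ≤ 1061 gives 109k ≤ 1061, so k ≤ 9.
k = 9 is achieved by 9 values at 109 and 5 at 0, total 981; add 80 to one value (staying below 109) to reach 1061.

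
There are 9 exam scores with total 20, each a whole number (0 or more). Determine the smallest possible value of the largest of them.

Some value must be at least ⌈20/9⌉ = 3, since 9 × 2 = 18 < 20.
Equality holds with 2 values of 3 and 7 values of 2.

3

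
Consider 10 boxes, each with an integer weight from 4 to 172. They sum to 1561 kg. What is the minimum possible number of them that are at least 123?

7

Suppose at most 10 − j of them reach 123; then j values are ≤ 122 and the rest ≤ 172.
The total is then ≤ 122·j + 172·(10 − j) = 1720 − 50j. For this to be ≥ 1561 we need j ≤ 3, so at least 10 − 3 = 7 must reach 123.
Exactly 7 works: 7 values at 172 and 3 at 122 total 1570; lower one of the high values by 9 (still ≥ 123) to hit 1561.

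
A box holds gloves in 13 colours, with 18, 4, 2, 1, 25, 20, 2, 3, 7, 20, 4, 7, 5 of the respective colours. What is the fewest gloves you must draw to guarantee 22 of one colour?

115

In the worst case you take as many as possible of each colour without reaching 22: 18 + 4 + 2 + 1 + 21 + 20 + 2 + 3 + 7 + 20 + 4 + 7 + 5 = 114.
The next one must give 22 of some colour, so 114 + 1 = 115.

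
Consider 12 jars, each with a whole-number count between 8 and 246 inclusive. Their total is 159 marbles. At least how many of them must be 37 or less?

Let j be the number exceeding 37. Then the total is ≥ 38·j + 8·(12 − j) = 96 + 30j.
So 30j ≤ 63 and j ≤ 2; hence at least 12 − 2 = 10 are ≤ 37.
Exactly 10 works: 10 values at 8 and 2 at 38 total 156; raise one of the low values by 3 (still ≤ 37) to hit 159.

10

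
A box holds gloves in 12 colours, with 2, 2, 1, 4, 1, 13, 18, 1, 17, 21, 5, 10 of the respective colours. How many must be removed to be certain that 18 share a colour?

91

In the worst case you take as many as possible of each colour without reaching 18: 2 + 2 + 1 + 4 + 1 + 13 + 17 + 1 + 17 + 17 + 5 + 10 = 90.
The next one must give 18 of some colour, so 90 + 1 = 91.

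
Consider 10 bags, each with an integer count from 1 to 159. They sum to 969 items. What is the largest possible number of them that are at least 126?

7

Suppose k of them are at least 126. Those contribute at least 126 each and the other 10 − k at least 1 each.
So the total is at least 126k + 1(10 − k) = 10 + 125k. This must be ≤ 969, giving k ≤ 7.
k = 7 is achieved by 7 values at 126 and 3 at 1, total 885; add 84 to one value (staying below 126) to reach 969.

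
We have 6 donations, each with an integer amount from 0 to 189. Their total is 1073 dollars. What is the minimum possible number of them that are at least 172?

3

Each value short of 172 is at most 171, costing at least 189 − 171 = 18 against the maximum total of 1134.
We can afford to lose at most 1134 − 1073 = 61, so at most ⌊61/18⌋ = 3 fall short, and at least 3 are ≥ 172.
Exactly 3 works: 3 values at 189 and 3 at 171 total 1080; lower one of the high values by 7 (still ≥ 172) to hit 1073.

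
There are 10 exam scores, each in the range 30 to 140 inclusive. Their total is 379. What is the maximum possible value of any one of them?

109

To make one score as large as possible, make the other 9 as small as possible.
The other 9 contribute at least 9 × 30 = 270, leaving at most 379 − 270 = 109.
Since 109 ≤ 140, this is achievable: one at 109 and 9 at 30.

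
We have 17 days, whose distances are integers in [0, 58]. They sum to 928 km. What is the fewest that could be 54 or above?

Suppose at most 17 − j of them reach 54; then j values are ≤ 53 and the rest ≤ 58.
The total is then ≤ 53·j + 58·(17 − j) = 986 − 5j. For this to be ≥ 928 we need j ≤ 11, so at least 17 − 11 = 6 must reach 54.
Exactly 6 works: 6 values at 58 and 11 at 53 total 931; lower one of the high values by 3 (still ≥ 54) to hit 928.

6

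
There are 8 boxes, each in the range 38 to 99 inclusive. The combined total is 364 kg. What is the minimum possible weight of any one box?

To make one box as small as possible, make the other 7 as large as possible.
The other 7 can take up 7 × 99 = 693 ≥ 364 − 38, so one box can sit at its floor of 38.
Achievable: one at 38 and the other 7 totalling 326, which fits since 7 × 38 ≤ 326 ≤ 7 × 99.

38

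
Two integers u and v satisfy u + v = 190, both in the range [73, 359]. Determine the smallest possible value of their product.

8541

For a fixed sum, uv is smallest when u and v are as far apart as possible.
At the endpoint u = 73, v = 190 − 73 = 117, so uv = 73 × 117 = 8541.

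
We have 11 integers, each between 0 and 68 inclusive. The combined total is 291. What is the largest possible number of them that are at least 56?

If k of the values are ≥ 56, the total is ≥ 56k + 0(11 − k).
Setting 56k + 0(11 − k) ≤ 291 gives 56k ≤ 291, so k ≤ 5.
k = 5 is achieved by 5 values at 56 and 6 at 0, total 280; add 11 to one value (staying below 56) to reach 291.

5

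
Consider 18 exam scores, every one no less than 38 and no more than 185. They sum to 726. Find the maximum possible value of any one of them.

Maximizing one value means minimizing the remaining 17.
The other 17 contribute at least 17 × 38 = 646, leaving at most 726 − 646 = 80.
Since 80 ≤ 185, this is achievable: one at 80 and 17 at 38.

80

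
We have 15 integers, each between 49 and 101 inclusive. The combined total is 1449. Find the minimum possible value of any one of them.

49

Minimizing one value means maximizing the remaining 14.
The other 14 can take up 14 × 101 = 1414 ≥ 1449 − 49, so one integer can sit at its floor of 49.
Achievable: one at 49 and the other 14 totalling 1400, which fits since 14 × 49 ≤ 1400 ≤ 14 × 101.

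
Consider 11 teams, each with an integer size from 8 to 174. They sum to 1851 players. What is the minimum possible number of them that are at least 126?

Each value short of 126 is at most 125, costing at least 174 − 125 = 49 against the maximum total of 1914.
We can afford to lose at most 1914 − 1851 = 63, so at most ⌊63/49⌋ = 1 fall short, and at least 10 are ≥ 126.
Exactly 10 works: 10 values at 174 and 1 at 125 total 1865; lower one of the high values by 14 (still ≥ 126) to hit 1851.

10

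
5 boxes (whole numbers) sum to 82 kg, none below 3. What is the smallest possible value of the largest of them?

17

If every one of the 5 were at most 16, the total would be at most 5 × 16 = 80 < 82.
Taking 3 copies of 16 and 2 copies of 17 gives exactly 82, so 17 is attained.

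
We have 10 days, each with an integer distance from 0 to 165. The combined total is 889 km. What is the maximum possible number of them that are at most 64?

Suppose k of them are at most 64. Those contribute at most 64 each and the rest at most 165 each.
So the total is at most 64k + 165(10 − k) = 1650 − 101k. This must still be ≥ 889, so k ≤ 7.
k = 7 is achieved by 7 values at 64 and 3 at 165, total 943; lower one of the 165's by 54 (still > 64) to reach 889.

7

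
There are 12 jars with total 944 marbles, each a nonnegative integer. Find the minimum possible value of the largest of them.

79

Some value must be at least ⌈944/12⌉ = 79, since 12 × 78 = 936 < 944.
Achievable: 8 of them at 79 and 4 at 78 total 944.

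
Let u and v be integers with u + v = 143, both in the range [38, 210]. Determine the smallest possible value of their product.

3990

uv = u(143 − u) is concave in u, so over [38, 105] it is minimized at an endpoint.
The extreme feasible split is u = 38, v = 105, giving uv = 3990.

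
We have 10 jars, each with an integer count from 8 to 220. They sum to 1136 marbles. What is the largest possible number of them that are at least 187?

If k of the values are ≥ 187, the total is ≥ 187k + 8(10 − k).
Setting 187k + 8(10 − k) ≤ 1136 gives 179k ≤ 1056, so k ≤ 5.
k = 5 is achieved by 5 values at 187 and 5 at 8, total 975; add 161 to one value (staying below 187) to reach 1136.

5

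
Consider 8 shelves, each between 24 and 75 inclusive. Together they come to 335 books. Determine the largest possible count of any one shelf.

Maximizing one value means minimizing the remaining 7.
The other 7 contribute at least 7 × 24 = 168, leaving at most 335 − 168 = 167.
But each shelf is capped at 75, so the maximum is 75.
Achievable: one at 75 and the other 7 totalling 260, which fits since 7 × 24 ≤ 260 ≤ 7 × 75.

75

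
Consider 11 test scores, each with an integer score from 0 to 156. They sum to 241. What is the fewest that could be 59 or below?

7

If only k of them are at most 59, the other 11 − k are at least 60, so the total is at least (11 − k)·60 + k·0.
This is ≤ 241, so (11 − k)·60 + 0k ≤ 241, which gives k ≥ 7.
Exactly 7 works: 7 values at 0 and 4 at 60 total 240; raise one of the low values by 1 (still ≤ 59) to hit 241.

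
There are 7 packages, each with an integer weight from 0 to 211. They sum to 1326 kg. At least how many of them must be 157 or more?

Each value short of 157 is at most 156, costing at least 211 − 156 = 55 against the maximum total of 1477.
We can afford to lose at most 1477 − 1326 = 151, so at most ⌊151/55⌋ = 2 fall short, and at least 5 are ≥ 157.
Exactly 5 works: 5 values at 211 and 2 at 156 total 1367; lower one of the high values by 41 (still ≥ 157) to hit 1326.

5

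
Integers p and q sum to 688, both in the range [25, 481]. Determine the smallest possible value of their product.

For a fixed sum, pq is smallest when p and q are as far apart as possible.
The extreme feasible split is p = 207, q = 481, giving pq = 99567.

99567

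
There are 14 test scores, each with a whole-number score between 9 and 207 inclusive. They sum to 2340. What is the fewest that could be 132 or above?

Each value short of 132 is at most 131, costing at least 207 − 131 = 76 against the maximum total of 2898.
We can afford to lose at most 2898 − 2340 = 558, so at most ⌊558/76⌋ = 7 fall short, and at least 7 are ≥ 132.
Exactly 7 works: 7 values at 207 and 7 at 131 total 2366; lower one of the high values by 26 (still ≥ 132) to hit 2340.

7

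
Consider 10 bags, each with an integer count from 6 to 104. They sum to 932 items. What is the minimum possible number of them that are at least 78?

6

Each value short of 78 is at most 77, costing at least 104 − 77 = 27 against the maximum total of 1040.
We can afford to lose at most 1040 − 932 = 108, so at most ⌊108/27⌋ = 4 fall short, and at least 6 are ≥ 78.
Exactly 6 works: 6 values at 104 and 4 at 77 total 932.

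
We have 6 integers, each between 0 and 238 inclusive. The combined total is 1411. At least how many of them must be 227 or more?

Suppose at most 6 − j of them reach 227; then j values are ≤ 226 and the rest ≤ 238.
The total is then ≤ 226·j + 238·(6 − j) = 1428 − 12j. For this to be ≥ 1411 we need j ≤ 1, so at least 6 − 1 = 5 must reach 227.
Exactly 5 works: 5 values at 238 and 1 at 226 total 1416; lower one of the high values by 5 (still ≥ 227) to hit 1411.

5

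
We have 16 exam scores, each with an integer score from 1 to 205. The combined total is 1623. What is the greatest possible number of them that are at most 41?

10

Suppose k of them are at most 41. Those contribute at most 41 each and the rest at most 205 each.
So the total is at most 41k + 205(16 − k) = 3280 − 164k. This must still be ≥ 1623, so k ≤ 10.
k = 10 is achieved by 10 values at 41 and 6 at 205, total 1640; lower one of the 205's by 17 (still > 41) to reach 1623.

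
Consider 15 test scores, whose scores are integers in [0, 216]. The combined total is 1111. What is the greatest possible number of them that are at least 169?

6

With k values at 169 or above and the rest at least 0, the sum is at least 0 + 169k.
Since the sum is 1111, we need 169k ≤ 1111, i.e. k ≤ 6.
k = 6 is achieved by 6 values at 169 and 9 at 0, total 1014; add 97 to one value (staying below 169) to reach 1111.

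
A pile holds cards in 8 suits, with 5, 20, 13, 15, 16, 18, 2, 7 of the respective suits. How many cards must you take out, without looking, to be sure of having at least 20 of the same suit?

96

In the worst case you take as many as possible of each suit without reaching 20: 5 + 19 + 13 + 15 + 16 + 18 + 2 + 7 = 95.
The next one must give 20 of some suit, so 95 + 1 = 96.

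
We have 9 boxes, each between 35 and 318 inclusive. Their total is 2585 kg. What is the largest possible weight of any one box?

318

To make one box as large as possible, make the other 8 as small as possible.
The other 8 contribute at least 8 × 35 = 280, leaving at most 2585 − 280 = 2305.
But each box is capped at 318, so the maximum is 318.
Achievable: one at 318 and the other 8 totalling 2267, which fits since 8 × 35 ≤ 2267 ≤ 8 × 318.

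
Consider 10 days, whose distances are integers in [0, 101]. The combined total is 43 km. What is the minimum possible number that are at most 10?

7

If only k of them are at most 10, the other 10 − k are at least 11, so the total is at least (10 − k)·11 + k·0.
This is ≤ 43, so (10 − k)·11 + 0k ≤ 43, which gives k ≥ 7.
Exactly 7 works: 7 values at 0 and 3 at 11 total 33; raise one of the low values by 10 (still ≤ 10) to hit 43.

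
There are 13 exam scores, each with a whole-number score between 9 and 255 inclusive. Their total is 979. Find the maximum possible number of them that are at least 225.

If k of the values are ≥ 225, the total is ≥ 225k + 9(13 − k).
Setting 225k + 9(13 − k) ≤ 979 gives 216k ≤ 862, so k ≤ 3.
k = 3 is achieved by 3 values at 225 and 10 at 9, total 765; add 214 to one value (staying below 225) to reach 979.

3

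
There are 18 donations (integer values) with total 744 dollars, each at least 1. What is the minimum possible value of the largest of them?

The 18 values sum to 744, so their maximum is at least ⌈744/18⌉ = 42.
Equality holds with 6 values of 42 and 12 values of 41.

42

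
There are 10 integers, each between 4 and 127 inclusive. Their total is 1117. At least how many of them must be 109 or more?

If only k of them are at least 109, the other 10 − k are at most 108, so the total is at most k·127 + (10 − k)·108.
This must reach 1117, so k·127 + (10 − k)·108 ≥ 1117, giving k ≥ 2.
Exactly 2 works: 2 values at 127 and 8 at 108 total 1118; lower one of the high values by 1 (still ≥ 109) to hit 1117.

2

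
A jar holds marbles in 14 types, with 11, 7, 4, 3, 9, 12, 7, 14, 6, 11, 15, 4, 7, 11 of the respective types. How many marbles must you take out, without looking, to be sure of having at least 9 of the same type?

95

In the worst case you take as many as possible of each type without reaching 9: 8 + 7 + 4 + 3 + 8 + 8 + 7 + 8 + 6 + 8 + 8 + 4 + 7 + 8 = 94.
The next one must give 9 of some type, so 94 + 1 = 95.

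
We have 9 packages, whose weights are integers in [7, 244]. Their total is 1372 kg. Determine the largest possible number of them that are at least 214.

Suppose k of them are at least 214. Those contribute at least 214 each and the other 9 − k at least 7 each.
So the total is at least 214k + 7(9 − k) = 63 + 207k. This must be ≤ 1372, giving k ≤ 6.
k = 6 is achieved by 6 values at 214 and 3 at 7, total 1305; add 67 to one value (staying below 214) to reach 1372.

6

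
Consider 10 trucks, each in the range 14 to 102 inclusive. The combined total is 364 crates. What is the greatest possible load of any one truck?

102

To make one truck as large as possible, make the other 9 as small as possible.
The other 9 contribute at least 9 × 14 = 126, leaving at most 364 − 126 = 238.
But each truck is capped at 102, so the maximum is 102.
Achievable: one at 102 and the other 9 totalling 262, which fits since 9 × 14 ≤ 262 ≤ 9 × 102.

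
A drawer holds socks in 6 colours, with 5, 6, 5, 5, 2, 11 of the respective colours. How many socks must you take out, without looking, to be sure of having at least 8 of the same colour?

31

In the worst case you take as many as possible of each colour without reaching 8: 5 + 6 + 5 + 5 + 2 + 7 = 30.
The next one must give 8 of some colour, so 30 + 1 = 31.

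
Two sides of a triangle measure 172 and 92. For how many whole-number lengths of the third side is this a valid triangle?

183

The triangle inequality gives |172 − 92| < c < 172 + 92, i.e. 80 < c < 264.
So c can be any integer from 81 to 263: 183 values.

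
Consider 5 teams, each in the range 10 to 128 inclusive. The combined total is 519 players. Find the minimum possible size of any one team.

10

Minimizing one value means maximizing the remaining 4.
The other 4 can take up 4 × 128 = 512 ≥ 519 − 10, so one team can sit at its floor of 10.
Achievable: one at 10 and the other 4 totalling 509, which fits since 4 × 10 ≤ 509 ≤ 4 × 128.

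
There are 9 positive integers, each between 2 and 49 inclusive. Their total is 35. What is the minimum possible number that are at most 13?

If only k of them are at most 13, the other 9 − k are at least 14, so the total is at least (9 − k)·14 + k·2.
This is ≤ 35, so (9 − k)·14 + 2k ≤ 35, which gives k ≥ 8.
Exactly 8 works: 8 values at 2 and 1 at 14 total 30; raise one of the low values by 5 (still ≤ 13) to hit 35.

8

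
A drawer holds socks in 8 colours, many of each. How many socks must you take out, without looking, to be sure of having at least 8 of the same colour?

57

You could draw 7 of every colour without reaching 8 of any — 56 in all.
One more forces 8 of some colour, so 56 + 1 = 57.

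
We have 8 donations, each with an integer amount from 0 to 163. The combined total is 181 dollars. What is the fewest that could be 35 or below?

3

Each value above 35 is at least 36, contributing at least 36 − 0 = 36 above the floor 0.
The sum exceeds the floor total 0 by 181, so at most ⌊181/36⌋ = 5 exceed 35, and at least 3 are ≤ 35.
Exactly 3 works: 3 values at 0 and 5 at 36 total 180; raise one of the low values by 1 (still ≤ 35) to hit 181.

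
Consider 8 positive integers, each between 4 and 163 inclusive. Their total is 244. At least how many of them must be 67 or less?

5

If only k of them are at most 67, the other 8 − k are at least 68, so the total is at least (8 − k)·68 + k·4.
This is ≤ 244, so (8 − k)·68 + 4k ≤ 244, which gives k ≥ 5.
Exactly 5 works: 5 values at 4 and 3 at 68 total 224; raise one of the low values by 20 (still ≤ 67) to hit 244.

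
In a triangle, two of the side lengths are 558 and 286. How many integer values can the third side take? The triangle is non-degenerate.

571

The triangle inequality gives |558 − 286| < c < 558 + 286, i.e. 272 < c < 844.
So c can be any integer from 273 to 843: 571 values.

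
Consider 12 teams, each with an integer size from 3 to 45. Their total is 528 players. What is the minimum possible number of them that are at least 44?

6

Suppose at most 12 − j of them reach 44; then j values are ≤ 43 and the rest ≤ 45.
The total is then ≤ 43·j + 45·(12 − j) = 540 − 2j. For this to be ≥ 528 we need j ≤ 6, so at least 12 − 6 = 6 must reach 44.
Exactly 6 works: 6 values at 45 and 6 at 43 total 528.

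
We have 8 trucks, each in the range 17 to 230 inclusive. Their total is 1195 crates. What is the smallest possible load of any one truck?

To make one truck as small as possible, make the other 7 as large as possible.
The other 7 can take up 7 × 230 = 1610 ≥ 1195 − 17, so one truck can sit at its floor of 17.
Achievable: one at 17 and the other 7 totalling 1178, which fits since 7 × 17 ≤ 1178 ≤ 7 × 230.

17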